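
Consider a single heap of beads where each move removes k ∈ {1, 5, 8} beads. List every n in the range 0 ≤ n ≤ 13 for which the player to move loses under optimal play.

0, 2, 4, 6, 13

Compute g(0), g(1), … for moves {1, 5, 8}:
k:     0  1  2  3  4  5  6  7  8  9 10 11 12 13
g(k):  0  1  0  1  0  1  0  1  2  3  2  3  2  0
The P-positions (g = 0) in 0..13 are 0, 2, 4, 6, 13.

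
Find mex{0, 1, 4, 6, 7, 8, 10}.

The values 0, 1 are all present; 2 is the first non-negative integer missing from the set.

2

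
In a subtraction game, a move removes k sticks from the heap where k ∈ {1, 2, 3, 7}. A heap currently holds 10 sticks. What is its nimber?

2

Build the Grundy sequence with g(k) = mex{g(k−s) : s ∈ {1, 2, 3, 7}, s ≤ k}:
k:     0  1  2  3  4  5  6  7  8  9 10
g(k):  0  1  2  3  0  1  2  3  0  1  2
So g(10) = 2.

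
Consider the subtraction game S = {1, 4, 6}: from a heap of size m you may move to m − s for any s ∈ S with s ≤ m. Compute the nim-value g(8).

1

Grundy values for subtraction set {1, 4, 6}:
g(0) = mex{} = 0
g(1) = mex{0} = 1
g(2) = mex{1} = 0
g(3) = mex{0} = 1
g(4) = mex{0,1} = 2
g(5) = mex{1,2} = 0
g(6) = mex{0} = 1
g(7) = mex{1} = 0
g(8) = mex{0,2} = 1
So g(8) = 1.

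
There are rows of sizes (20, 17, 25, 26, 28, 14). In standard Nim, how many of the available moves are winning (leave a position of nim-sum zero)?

5

Compute the nim-sum pairwise:
20 XOR 17 = 5
5 XOR 25 = 28
28 XOR 26 = 6
6 XOR 28 = 26
26 XOR 14 = 20
The overall nim-sum is X = 20. A row of size p has a winning move iff p XOR X < p (reduce it to p XOR X).
  20: 20 XOR 20 = 0 < 20 — winning move (to 0).
  17: 17 XOR 20 = 5 < 17 — winning move (to 5).
  25: 25 XOR 20 = 13 < 25 — winning move (to 13).
  26: 26 XOR 20 = 14 < 26 — winning move (to 14).
  28: 28 XOR 20 = 8 < 28 — winning move (to 8).
  14: 14 XOR 20 = 26 ≥ 14 — no move.
That gives 5 winning moves.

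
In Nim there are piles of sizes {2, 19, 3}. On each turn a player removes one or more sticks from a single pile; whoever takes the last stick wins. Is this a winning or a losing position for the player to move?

Winning position

Nim-sum: 2 ^ 19 ^ 3 = 18.
The nim-sum is 18 ≠ 0, so this is an N-position: the player to move can win.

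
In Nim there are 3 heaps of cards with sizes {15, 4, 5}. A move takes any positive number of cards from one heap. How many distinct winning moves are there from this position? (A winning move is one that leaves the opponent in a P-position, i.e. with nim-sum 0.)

Compute the nim-sum pairwise:
15 ^ 4 = 11
11 ^ 5 = 14
The overall nim-sum is X = 14. A heap of size p has a winning move iff p XOR X < p (reduce it to p XOR X).
  15: 15 XOR 14 = 1 < 15 — winning move (to 1).
  4: 4 XOR 14 = 10 ≥ 4 — no move.
  5: 5 XOR 14 = 11 ≥ 5 — no move.
That gives 1 winning move.

1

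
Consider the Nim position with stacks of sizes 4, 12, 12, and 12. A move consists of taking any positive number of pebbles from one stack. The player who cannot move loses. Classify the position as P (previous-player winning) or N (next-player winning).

N-position

Bitwise XOR of the heap sizes:
  0100  (4)
  1100  (12)
  1100  (12)
  1100  (12)
  ----
  1000  (8)
The nim-sum is 8 ≠ 0, so this is an N-position: the player to move can win.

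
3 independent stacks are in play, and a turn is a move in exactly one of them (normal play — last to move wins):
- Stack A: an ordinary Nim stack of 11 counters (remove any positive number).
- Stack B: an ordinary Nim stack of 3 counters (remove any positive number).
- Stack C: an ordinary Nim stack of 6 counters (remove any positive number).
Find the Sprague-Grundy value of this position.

14

Stack A is a plain Nim stack of size 11, so its Grundy value is 11.
Stack B is a plain Nim stack of size 3, so its Grundy value is 3.
Stack C is a plain Nim stack of size 6, so its Grundy value is 6.
By the Sprague-Grundy theorem, the Grundy value of a sum of independent games is the XOR of the component values.
Combined value = 11 ⊕ 3 ⊕ 6 = 14.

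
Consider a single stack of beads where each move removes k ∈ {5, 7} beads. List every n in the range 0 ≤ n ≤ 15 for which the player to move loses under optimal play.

0, 1, 2, 3, 4, 12, 13, 14, 15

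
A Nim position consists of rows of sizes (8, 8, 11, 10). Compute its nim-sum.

1

Compute the nim-sum pairwise:
8 ⊕ 8 = 0
0 ⊕ 11 = 11
11 ⊕ 10 = 1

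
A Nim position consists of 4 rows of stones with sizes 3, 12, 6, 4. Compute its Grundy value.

13

Compute the nim-sum pairwise:
3 ^ 12 = 15
15 ^ 6 = 9
9 ^ 4 = 13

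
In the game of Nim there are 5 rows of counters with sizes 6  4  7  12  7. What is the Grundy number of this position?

14

Nim-sum: 6 ⊕ 4 ⊕ 7 ⊕ 12 ⊕ 7 = 14.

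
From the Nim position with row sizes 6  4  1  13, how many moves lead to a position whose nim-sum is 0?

Nim-sum: 6 XOR 4 XOR 1 XOR 13 = 14.
The overall nim-sum is X = 14. A row of size p has a winning move iff p XOR X < p (reduce it to p XOR X).
  6: 6 XOR 14 = 8 ≥ 6 — no move.
  4: 4 XOR 14 = 10 ≥ 4 — no move.
  1: 1 XOR 14 = 15 ≥ 1 — no move.
  13: 13 XOR 14 = 3 < 13 — winning move (to 3).
That gives 1 winning move.

1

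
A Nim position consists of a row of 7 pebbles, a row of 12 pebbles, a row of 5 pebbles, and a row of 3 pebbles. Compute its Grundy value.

Nim-sum: 7 ⊕ 12 ⊕ 5 ⊕ 3 = 13.

13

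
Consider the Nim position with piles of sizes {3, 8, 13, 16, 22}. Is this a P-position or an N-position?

P-position

Compute the nim-sum pairwise:
3 ⊕ 8 = 11
11 ⊕ 13 = 6
6 ⊕ 16 = 22
22 ⊕ 22 = 0
The nim-sum is 0, so this is a P-position: the player to move is in a losing position under optimal play.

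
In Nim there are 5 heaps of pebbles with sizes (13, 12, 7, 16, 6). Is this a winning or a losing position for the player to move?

Write each in binary and XOR column by column:
  01101  (13)
  01100  (12)
  00111  (7)
  10000  (16)
  00110  (6)
  -----
  10000  (16)
The nim-sum is 16 ≠ 0, so this is an N-position: the player to move can win.

Winning position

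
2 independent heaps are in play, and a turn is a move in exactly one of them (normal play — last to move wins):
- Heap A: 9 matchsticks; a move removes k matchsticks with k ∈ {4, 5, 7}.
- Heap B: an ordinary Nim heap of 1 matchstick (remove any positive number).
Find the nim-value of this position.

3

For heap A, compute g(0), g(1), … with moves {4, 5, 7}:
g(0) = mex{} = 0
g(1) = mex{} = 0
g(2) = mex{} = 0
g(3) = mex{} = 0
g(4) = mex{0} = 1
g(5) = mex{0} = 1
g(6) = mex{0} = 1
g(7) = mex{0} = 1
g(8) = mex{0,1} = 2
g(9) = mex{0,1} = 2
So g(9) = 2.
Heap B is a plain Nim heap of size 1, so its Grundy value is 1.
The value of a disjunctive sum is the nim-sum of the parts.
Combined value = 2 ⊕ 1 = 3.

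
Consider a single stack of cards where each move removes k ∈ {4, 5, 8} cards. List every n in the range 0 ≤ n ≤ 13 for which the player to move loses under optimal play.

0, 1, 2, 3, 12, 13

Grundy values for subtraction set {4, 5, 8}:
k:     0  1  2  3  4  5  6  7  8  9 10 11 12 13
g(k):  0  0  0  0  1  1  1  1  2  2  2  2  0  0
The P-positions (g = 0) in 0..13 are 0, 1, 2, 3, 12, 13.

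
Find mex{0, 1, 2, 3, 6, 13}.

The values 0, 1, 2, 3 are all present; 4 is the first non-negative integer missing from the set.

4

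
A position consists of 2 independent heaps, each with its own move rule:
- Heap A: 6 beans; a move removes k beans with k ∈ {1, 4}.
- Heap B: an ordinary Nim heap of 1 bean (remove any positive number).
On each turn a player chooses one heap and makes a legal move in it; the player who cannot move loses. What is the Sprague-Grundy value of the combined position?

0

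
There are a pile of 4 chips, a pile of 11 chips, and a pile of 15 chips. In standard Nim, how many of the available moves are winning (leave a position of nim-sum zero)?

Nim-sum: 4 ⊕ 11 ⊕ 15 = 0.
The nim-sum is already 0, so every move leaves a nonzero nim-sum — there are no winning moves.

0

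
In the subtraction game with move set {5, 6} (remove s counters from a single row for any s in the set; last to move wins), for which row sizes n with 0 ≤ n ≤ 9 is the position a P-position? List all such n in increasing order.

Compute g(0), g(1), … for moves {5, 6}:
k:     0  1  2  3  4  5  6  7  8  9
g(k):  0  0  0  0  0  1  1  1  1  1
The P-positions (g = 0) in 0..9 are 0, 1, 2, 3, 4.

0, 1, 2, 3, 4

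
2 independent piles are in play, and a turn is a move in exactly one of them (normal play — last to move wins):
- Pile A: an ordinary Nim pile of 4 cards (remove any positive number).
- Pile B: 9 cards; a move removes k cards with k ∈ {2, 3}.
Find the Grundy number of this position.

Pile A is a plain Nim pile of size 4, so its Grundy value is 4.
Grundy values for pile B (subtraction set {2, 3}):
g(0) = mex{} = 0
g(1) = mex{} = 0
g(2) = mex{0} = 1
g(3) = mex{0} = 1
g(4) = mex{0,1} = 2
g(5) = mex{1} = 0
g(6) = mex{1,2} = 0
g(7) = mex{0,2} = 1
g(8) = mex{0} = 1
g(9) = mex{0,1} = 2
So g(9) = 2.
The value of a disjunctive sum is the nim-sum of the parts.
Combined value = 4 XOR 2 = 6.

6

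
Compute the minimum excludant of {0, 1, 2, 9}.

The values 0, 1, 2 are all present; 3 is the first non-negative integer missing from the set.

3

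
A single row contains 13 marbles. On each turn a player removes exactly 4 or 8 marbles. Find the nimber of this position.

0

Grundy values for subtraction set {4, 8}:
k:     0  1  2  3  4  5  6  7  8  9 10 11 12 13
g(k):  0  0  0  0  1  1  1  1  2  2  2  2  0  0
So g(13) = 0.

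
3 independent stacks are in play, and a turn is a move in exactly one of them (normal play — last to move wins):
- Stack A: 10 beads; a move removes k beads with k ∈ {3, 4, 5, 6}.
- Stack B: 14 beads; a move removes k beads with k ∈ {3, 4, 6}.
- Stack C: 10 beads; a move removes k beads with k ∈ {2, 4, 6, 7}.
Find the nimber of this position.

1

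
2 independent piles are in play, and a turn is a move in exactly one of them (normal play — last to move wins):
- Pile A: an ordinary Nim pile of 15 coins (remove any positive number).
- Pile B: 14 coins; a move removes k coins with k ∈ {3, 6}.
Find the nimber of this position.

Pile A is a plain Nim pile of size 15, so its Grundy value is 15.
For pile B, compute g(0), g(1), … with moves {3, 6}:
g(0) = mex{} = 0
g(1) = mex{} = 0
g(2) = mex{} = 0
g(3) = mex{0} = 1
g(4) = mex{0} = 1
g(5) = mex{0} = 1
g(6) = mex{0,1} = 2
g(7) = mex{0,1} = 2
g(8) = mex{0,1} = 2
g(9) = mex{1,2} = 0
g(10) = mex{1,2} = 0
g(11) = mex{1,2} = 0
g(12) = mex{0,2} = 1
g(13) = mex{0,2} = 1
g(14) = mex{0,2} = 1
So g(14) = 1.
The value of a disjunctive sum is the nim-sum of the parts.
Combined value = 15 XOR 1 = 14.

14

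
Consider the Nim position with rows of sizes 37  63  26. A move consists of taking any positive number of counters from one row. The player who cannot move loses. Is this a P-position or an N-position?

P-position

Compute the nim-sum pairwise:
37 XOR 63 = 26
26 XOR 26 = 0
The nim-sum is 0, so this is a P-position: the player to move is in a losing position under optimal play.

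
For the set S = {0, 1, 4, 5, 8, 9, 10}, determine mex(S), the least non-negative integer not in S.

2

The values 0, 1 are all present; 2 is the first non-negative integer missing from the set.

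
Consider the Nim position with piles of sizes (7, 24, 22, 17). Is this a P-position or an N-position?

N-position

Bitwise XOR of the heap sizes:
  00111  (7)
  11000  (24)
  10110  (22)
  10001  (17)
  -----
  11000  (24)
The nim-sum is 24 ≠ 0, so this is an N-position: the player to move can win.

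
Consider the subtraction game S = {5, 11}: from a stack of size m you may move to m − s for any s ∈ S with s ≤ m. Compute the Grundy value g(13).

2

Compute g(0), g(1), … for moves {5, 11}:
k:     0  1  2  3  4  5  6  7  8  9 10 11 12 13
g(k):  0  0  0  0  0  1  1  1  1  1  0  2  2  2
So g(13) = 2.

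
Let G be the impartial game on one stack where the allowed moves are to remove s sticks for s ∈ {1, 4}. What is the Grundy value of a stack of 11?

1

Grundy values for subtraction set {1, 4}:
k:     0  1  2  3  4  5  6  7  8  9 10 11
g(k):  0  1  0  1  2  0  1  0  1  2  0  1
So g(11) = 1.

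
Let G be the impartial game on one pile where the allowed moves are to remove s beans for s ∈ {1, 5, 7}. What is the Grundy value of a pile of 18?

Build the Grundy sequence with g(k) = mex{g(k−s) : s ∈ {1, 5, 7}, s ≤ k}:
k:     0  1  2  3  4  5  6  7  8  9 10 11 12 13 14 15 16 17 18
g(k):  0  1  0  1  0  1  0  1  0  1  0  1  0  1  0  1  0  1  0
So g(18) = 0.

0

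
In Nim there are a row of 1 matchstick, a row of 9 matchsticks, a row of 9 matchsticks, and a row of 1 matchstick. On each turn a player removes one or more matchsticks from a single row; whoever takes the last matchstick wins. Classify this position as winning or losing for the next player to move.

Losing position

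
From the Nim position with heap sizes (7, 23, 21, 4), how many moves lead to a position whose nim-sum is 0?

Compute the nim-sum pairwise:
7 ^ 23 = 16
16 ^ 21 = 5
5 ^ 4 = 1
The overall nim-sum is X = 1. A heap of size p has a winning move iff p XOR X < p (reduce it to p XOR X).
  7: 7 XOR 1 = 6 < 7 — winning move (to 6).
  23: 23 XOR 1 = 22 < 23 — winning move (to 22).
  21: 21 XOR 1 = 20 < 21 — winning move (to 20).
  4: 4 XOR 1 = 5 ≥ 4 — no move.
That gives 3 winning moves.

3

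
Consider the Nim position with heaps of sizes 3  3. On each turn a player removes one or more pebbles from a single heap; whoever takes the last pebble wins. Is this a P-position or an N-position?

P-position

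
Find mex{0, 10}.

1

0 is in the set but 1 is not, so the mex is 1.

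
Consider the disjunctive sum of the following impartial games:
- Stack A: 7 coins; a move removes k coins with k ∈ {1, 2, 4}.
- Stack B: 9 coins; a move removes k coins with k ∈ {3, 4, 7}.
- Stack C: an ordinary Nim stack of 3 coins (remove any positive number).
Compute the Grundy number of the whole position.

1

Grundy values for stack A (subtraction set {1, 2, 4}):
g(0) = mex{} = 0
g(1) = mex{0} = 1
g(2) = mex{0,1} = 2
g(3) = mex{1,2} = 0
g(4) = mex{0,2} = 1
g(5) = mex{0,1} = 2
g(6) = mex{1,2} = 0
g(7) = mex{0,2} = 1
So g(7) = 1.
Grundy values for stack B (subtraction set {3, 4, 7}):
k:     0  1  2  3  4  5  6  7  8  9
g(k):  0  0  0  1  1  1  2  2  2  3
So g(9) = 3.
Stack C is a plain Nim stack of size 3, so its Grundy value is 3.
By the Sprague-Grundy theorem, the Grundy value of a sum of independent games is the XOR of the component values.
Combined value = 1 XOR 3 XOR 3 = 1.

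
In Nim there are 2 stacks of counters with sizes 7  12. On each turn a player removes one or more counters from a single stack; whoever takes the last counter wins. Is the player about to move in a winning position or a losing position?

Compute the nim-sum pairwise:
7 ^ 12 = 11
The nim-sum is 11 ≠ 0, so this is an N-position: the player to move can win.

Winning position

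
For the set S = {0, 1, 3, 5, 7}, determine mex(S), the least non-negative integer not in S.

The values 0, 1 are all present; 2 is the first non-negative integer missing from the set.

2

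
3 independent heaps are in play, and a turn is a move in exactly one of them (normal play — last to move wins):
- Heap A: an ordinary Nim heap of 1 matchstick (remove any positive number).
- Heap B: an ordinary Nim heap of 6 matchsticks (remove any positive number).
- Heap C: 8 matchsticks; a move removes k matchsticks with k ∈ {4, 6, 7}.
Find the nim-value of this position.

5

Heap A is a plain Nim heap of size 1, so its Grundy value is 1.
Heap B is a plain Nim heap of size 6, so its Grundy value is 6.
For heap C, compute g(0), g(1), … with moves {4, 6, 7}:
g(0) = mex{} = 0
g(1) = mex{} = 0
g(2) = mex{} = 0
g(3) = mex{} = 0
g(4) = mex{0} = 1
g(5) = mex{0} = 1
g(6) = mex{0} = 1
g(7) = mex{0} = 1
g(8) = mex{0,1} = 2
So g(8) = 2.
By the Sprague-Grundy theorem, the Grundy value of a sum of independent games is the XOR of the component values.
Combined value = 1 ⊕ 6 ⊕ 2 = 5.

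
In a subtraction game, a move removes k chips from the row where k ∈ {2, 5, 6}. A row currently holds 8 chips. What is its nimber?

Compute g(0), g(1), … for moves {2, 5, 6}:
k:     0  1  2  3  4  5  6  7  8
g(k):  0  0  1  1  0  2  1  3  0
So g(8) = 0.

0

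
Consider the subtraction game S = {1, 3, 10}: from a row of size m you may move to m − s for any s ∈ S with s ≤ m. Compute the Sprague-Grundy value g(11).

3

Build the Grundy sequence with g(k) = mex{g(k−s) : s ∈ {1, 3, 10}, s ≤ k}:
g(0) = mex{} = 0
g(1) = mex{0} = 1
g(2) = mex{1} = 0
g(3) = mex{0} = 1
g(4) = mex{1} = 0
g(5) = mex{0} = 1
g(6) = mex{1} = 0
g(7) = mex{0} = 1
g(8) = mex{1} = 0
g(9) = mex{0} = 1
g(10) = mex{0,1} = 2
g(11) = mex{0,1,2} = 3
So g(11) = 3.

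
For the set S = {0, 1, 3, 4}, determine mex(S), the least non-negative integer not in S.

The values 0, 1 are all present; 2 is the first non-negative integer missing from the set.

2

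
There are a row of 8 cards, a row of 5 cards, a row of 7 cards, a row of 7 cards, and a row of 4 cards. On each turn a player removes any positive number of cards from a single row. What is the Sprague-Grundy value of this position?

9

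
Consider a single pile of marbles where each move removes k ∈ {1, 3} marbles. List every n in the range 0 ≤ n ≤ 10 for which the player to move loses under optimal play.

0, 2, 4, 6, 8, 10

Build the Grundy sequence with g(k) = mex{g(k−s) : s ∈ {1, 3}, s ≤ k}:
k:     0  1  2  3  4  5  6  7  8  9 10
g(k):  0  1  0  1  0  1  0  1  0  1  0
The P-positions (g = 0) in 0..10 are 0, 2, 4, 6, 8, 10.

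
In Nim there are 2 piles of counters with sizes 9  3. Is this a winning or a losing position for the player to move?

Winning position

Compute the nim-sum pairwise:
9 XOR 3 = 10
The nim-sum is 10 ≠ 0, so this is an N-position: the player to move can win.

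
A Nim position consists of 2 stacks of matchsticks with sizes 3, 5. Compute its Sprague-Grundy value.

6

Compute the nim-sum pairwise:
3 XOR 5 = 6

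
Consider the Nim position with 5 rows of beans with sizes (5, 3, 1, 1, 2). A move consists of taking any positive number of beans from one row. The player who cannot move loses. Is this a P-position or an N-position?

N-position

In binary:
  101  (5)
  011  (3)
  001  (1)
  001  (1)
  010  (2)
  ---
  100  (4)
The nim-sum is 4 ≠ 0, so this is an N-position: the player to move can win.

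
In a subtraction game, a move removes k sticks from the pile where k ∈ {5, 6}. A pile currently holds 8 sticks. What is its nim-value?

1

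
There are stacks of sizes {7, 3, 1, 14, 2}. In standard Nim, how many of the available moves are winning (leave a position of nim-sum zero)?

1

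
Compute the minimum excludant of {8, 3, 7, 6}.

0

0 is not in the set, so the mex is 0.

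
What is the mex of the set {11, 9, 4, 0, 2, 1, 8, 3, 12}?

The values 0, 1, 2, 3, 4 are all present; 5 is the first non-negative integer missing from the set.

5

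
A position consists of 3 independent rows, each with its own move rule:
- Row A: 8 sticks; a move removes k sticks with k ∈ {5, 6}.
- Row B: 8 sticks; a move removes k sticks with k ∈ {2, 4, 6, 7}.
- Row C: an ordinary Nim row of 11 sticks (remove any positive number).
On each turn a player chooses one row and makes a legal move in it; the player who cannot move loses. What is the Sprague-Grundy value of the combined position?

For row A, compute g(0), g(1), … with moves {5, 6}:
k:     0  1  2  3  4  5  6  7  8
g(k):  0  0  0  0  0  1  1  1  1
So g(8) = 1.
Build the Grundy sequence for row B with g(k) = mex{g(k−s) : s ∈ {2, 4, 6, 7}, s ≤ k}:
g(0) = mex{} = 0
g(1) = mex{} = 0
g(2) = mex{0} = 1
g(3) = mex{0} = 1
g(4) = mex{0,1} = 2
g(5) = mex{0,1} = 2
g(6) = mex{0,1,2} = 3
g(7) = mex{0,1,2} = 3
g(8) = mex{0,1,2,3} = 4
So g(8) = 4.
Row C is a plain Nim row of size 11, so its Grundy value is 11.
By the Sprague-Grundy theorem, the Grundy value of a sum of independent games is the XOR of the component values.
Combined value = 1 XOR 4 XOR 11 = 14.

14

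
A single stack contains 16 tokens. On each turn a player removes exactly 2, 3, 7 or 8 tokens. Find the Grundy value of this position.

0

Grundy values for subtraction set {2, 3, 7, 8}:
k:     0  1  2  3  4  5  6  7  8  9 10 11 12 13 14 15 16
g(k):  0  0  1  1  2  0  0  1  1  2  0  0  1  1  2  0  0
So g(16) = 0.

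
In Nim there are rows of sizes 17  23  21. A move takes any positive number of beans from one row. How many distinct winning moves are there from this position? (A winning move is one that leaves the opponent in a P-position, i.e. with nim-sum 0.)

Compute the nim-sum pairwise:
17 ⊕ 23 = 6
6 ⊕ 21 = 19
The overall nim-sum is X = 19. A row of size p has a winning move iff p XOR X < p (reduce it to p XOR X).
  17: 17 XOR 19 = 2 < 17 — winning move (to 2).
  23: 23 XOR 19 = 4 < 23 — winning move (to 4).
  21: 21 XOR 19 = 6 < 21 — winning move (to 6).
That gives 3 winning moves.

3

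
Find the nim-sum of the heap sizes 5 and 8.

13

Nim-sum: 5 XOR 8 = 13.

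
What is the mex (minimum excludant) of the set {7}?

0 is not in the set, so the mex is 0.

0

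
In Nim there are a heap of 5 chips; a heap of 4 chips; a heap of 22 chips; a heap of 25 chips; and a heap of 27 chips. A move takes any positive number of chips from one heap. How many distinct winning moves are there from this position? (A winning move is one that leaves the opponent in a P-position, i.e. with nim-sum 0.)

Write each in binary and XOR column by column:
  00101  (5)
  00100  (4)
  10110  (22)
  11001  (25)
  11011  (27)
  -----
  10101  (21)
The overall nim-sum is X = 21. A heap of size p has a winning move iff p XOR X < p (reduce it to p XOR X).
  5: 5 XOR 21 = 16 ≥ 5 — no move.
  4: 4 XOR 21 = 17 ≥ 4 — no move.
  22: 22 XOR 21 = 3 < 22 — winning move (to 3).
  25: 25 XOR 21 = 12 < 25 — winning move (to 12).
  27: 27 XOR 21 = 14 < 27 — winning move (to 14).
That gives 3 winning moves.

3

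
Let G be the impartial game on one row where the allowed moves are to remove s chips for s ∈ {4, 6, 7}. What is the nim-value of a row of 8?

Compute g(0), g(1), … for moves {4, 6, 7}:
k:     0  1  2  3  4  5  6  7  8
g(k):  0  0  0  0  1  1  1  1  2
So g(8) = 2.

2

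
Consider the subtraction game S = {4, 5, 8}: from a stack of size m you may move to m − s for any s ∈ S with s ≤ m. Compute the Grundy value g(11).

2

Build the Grundy sequence with g(k) = mex{g(k−s) : s ∈ {4, 5, 8}, s ≤ k}:
g(0) = mex{} = 0
g(1) = mex{} = 0
g(2) = mex{} = 0
g(3) = mex{} = 0
g(4) = mex{0} = 1
g(5) = mex{0} = 1
g(6) = mex{0} = 1
g(7) = mex{0} = 1
g(8) = mex{0,1} = 2
g(9) = mex{0,1} = 2
g(10) = mex{0,1} = 2
g(11) = mex{0,1} = 2
So g(11) = 2.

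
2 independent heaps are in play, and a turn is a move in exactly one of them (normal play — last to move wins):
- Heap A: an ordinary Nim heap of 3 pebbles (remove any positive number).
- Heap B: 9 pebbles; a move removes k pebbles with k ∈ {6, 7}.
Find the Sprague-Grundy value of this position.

2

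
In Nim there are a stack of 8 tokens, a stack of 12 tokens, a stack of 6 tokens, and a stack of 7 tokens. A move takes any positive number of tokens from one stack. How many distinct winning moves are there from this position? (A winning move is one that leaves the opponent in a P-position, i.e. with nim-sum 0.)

Write each in binary and XOR column by column:
  1000  (8)
  1100  (12)
  0110  (6)
  0111  (7)
  ----
  0101  (5)
The overall nim-sum is X = 5. A stack of size p has a winning move iff p XOR X < p (reduce it to p XOR X).
  8: 8 XOR 5 = 13 ≥ 8 — no move.
  12: 12 XOR 5 = 9 < 12 — winning move (to 9).
  6: 6 XOR 5 = 3 < 6 — winning move (to 3).
  7: 7 XOR 5 = 2 < 7 — winning move (to 2).
That gives 3 winning moves.

3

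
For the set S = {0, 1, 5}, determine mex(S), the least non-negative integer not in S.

2

The values 0, 1 are all present; 2 is the first non-negative integer missing from the set.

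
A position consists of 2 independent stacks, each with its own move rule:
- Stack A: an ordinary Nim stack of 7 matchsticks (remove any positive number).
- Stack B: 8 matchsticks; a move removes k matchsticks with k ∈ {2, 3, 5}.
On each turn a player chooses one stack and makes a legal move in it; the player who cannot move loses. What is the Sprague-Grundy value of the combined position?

Stack A is a plain Nim stack of size 7, so its Grundy value is 7.
Grundy values for stack B (subtraction set {2, 3, 5}):
g(0) = mex{} = 0
g(1) = mex{} = 0
g(2) = mex{0} = 1
g(3) = mex{0} = 1
g(4) = mex{0,1} = 2
g(5) = mex{0,1} = 2
g(6) = mex{0,1,2} = 3
g(7) = mex{1,2} = 0
g(8) = mex{1,2,3} = 0
So g(8) = 0.
By the Sprague-Grundy theorem, the Grundy value of a sum of independent games is the XOR of the component values.
Combined value = 7 ⊕ 0 = 7.

7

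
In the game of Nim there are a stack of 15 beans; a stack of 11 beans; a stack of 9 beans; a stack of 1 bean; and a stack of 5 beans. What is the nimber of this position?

Compute the nim-sum pairwise:
15 ^ 11 = 4
4 ^ 9 = 13
13 ^ 1 = 12
12 ^ 5 = 9

9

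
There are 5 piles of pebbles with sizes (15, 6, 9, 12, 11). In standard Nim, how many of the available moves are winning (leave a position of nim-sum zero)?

3

In binary:
  1111  (15)
  0110  (6)
  1001  (9)
  1100  (12)
  1011  (11)
  ----
  0111  (7)
The overall nim-sum is X = 7. A pile of size p has a winning move iff p XOR X < p (reduce it to p XOR X).
  15: 15 XOR 7 = 8 < 15 — winning move (to 8).
  6: 6 XOR 7 = 1 < 6 — winning move (to 1).
  9: 9 XOR 7 = 14 ≥ 9 — no move.
  12: 12 XOR 7 = 11 < 12 — winning move (to 11).
  11: 11 XOR 7 = 12 ≥ 11 — no move.
That gives 3 winning moves.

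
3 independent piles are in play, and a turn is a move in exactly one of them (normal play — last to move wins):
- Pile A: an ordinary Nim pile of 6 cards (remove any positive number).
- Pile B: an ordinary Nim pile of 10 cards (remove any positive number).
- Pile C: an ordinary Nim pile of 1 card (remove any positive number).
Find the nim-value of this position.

Pile A is a plain Nim pile of size 6, so its Grundy value is 6.
Pile B is a plain Nim pile of size 10, so its Grundy value is 10.
Pile C is a plain Nim pile of size 1, so its Grundy value is 1.
By the Sprague-Grundy theorem, the Grundy value of a sum of independent games is the XOR of the component values.
Combined value = 6 XOR 10 XOR 1 = 13.

13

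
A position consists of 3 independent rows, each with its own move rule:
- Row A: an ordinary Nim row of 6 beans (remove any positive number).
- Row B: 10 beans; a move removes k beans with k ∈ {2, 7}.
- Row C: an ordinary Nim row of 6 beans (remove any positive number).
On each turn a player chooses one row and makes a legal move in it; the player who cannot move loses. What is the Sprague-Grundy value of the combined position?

Row A is a plain Nim row of size 6, so its Grundy value is 6.
Grundy values for row B (subtraction set {2, 7}):
g(0) = mex{} = 0
g(1) = mex{} = 0
g(2) = mex{0} = 1
g(3) = mex{0} = 1
g(4) = mex{1} = 0
g(5) = mex{1} = 0
g(6) = mex{0} = 1
g(7) = mex{0} = 1
g(8) = mex{0,1} = 2
g(9) = mex{1} = 0
g(10) = mex{1,2} = 0
So g(10) = 0.
Row C is a plain Nim row of size 6, so its Grundy value is 6.
The value of a disjunctive sum is the nim-sum of the parts.
Combined value = 6 XOR 0 XOR 6 = 0.

0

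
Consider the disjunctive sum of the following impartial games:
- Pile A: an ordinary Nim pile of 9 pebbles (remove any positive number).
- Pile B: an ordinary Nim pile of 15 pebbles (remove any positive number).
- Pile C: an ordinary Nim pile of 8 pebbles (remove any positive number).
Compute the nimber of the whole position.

Pile A is a plain Nim pile of size 9, so its Grundy value is 9.
Pile B is a plain Nim pile of size 15, so its Grundy value is 15.
Pile C is a plain Nim pile of size 8, so its Grundy value is 8.
The value of a disjunctive sum is the nim-sum of the parts.
Combined value = 9 XOR 15 XOR 8 = 14.

14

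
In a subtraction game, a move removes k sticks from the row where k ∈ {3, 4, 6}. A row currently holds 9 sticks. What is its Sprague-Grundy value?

Compute g(0), g(1), … for moves {3, 4, 6}:
g(0) = mex{} = 0
g(1) = mex{} = 0
g(2) = mex{} = 0
g(3) = mex{0} = 1
g(4) = mex{0} = 1
g(5) = mex{0} = 1
g(6) = mex{0,1} = 2
g(7) = mex{0,1} = 2
g(8) = mex{0,1} = 2
g(9) = mex{1,2} = 0
So g(9) = 0.

0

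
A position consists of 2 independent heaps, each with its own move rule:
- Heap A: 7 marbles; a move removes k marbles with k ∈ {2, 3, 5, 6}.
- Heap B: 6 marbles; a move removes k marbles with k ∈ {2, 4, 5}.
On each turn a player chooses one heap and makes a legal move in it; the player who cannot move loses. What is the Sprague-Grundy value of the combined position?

0

Grundy values for heap A (subtraction set {2, 3, 5, 6}):
k:     0  1  2  3  4  5  6  7
g(k):  0  0  1  1  2  2  3  3
So g(7) = 3.
For heap B, compute g(0), g(1), … with moves {2, 4, 5}:
k:     0  1  2  3  4  5  6
g(k):  0  0  1  1  2  2  3
So g(6) = 3.
The value of a disjunctive sum is the nim-sum of the parts.
Combined value = 3 XOR 3 = 0.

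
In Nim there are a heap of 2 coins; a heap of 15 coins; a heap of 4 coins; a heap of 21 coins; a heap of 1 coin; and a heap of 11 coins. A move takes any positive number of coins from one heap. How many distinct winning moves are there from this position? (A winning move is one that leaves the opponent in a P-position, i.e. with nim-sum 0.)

Compute the nim-sum pairwise:
2 ⊕ 15 = 13
13 ⊕ 4 = 9
9 ⊕ 21 = 28
28 ⊕ 1 = 29
29 ⊕ 11 = 22
The overall nim-sum is X = 22. A heap of size p has a winning move iff p XOR X < p (reduce it to p XOR X).
  2: 2 XOR 22 = 20 ≥ 2 — no move.
  15: 15 XOR 22 = 25 ≥ 15 — no move.
  4: 4 XOR 22 = 18 ≥ 4 — no move.
  21: 21 XOR 22 = 3 < 21 — winning move (to 3).
  1: 1 XOR 22 = 23 ≥ 1 — no move.
  11: 11 XOR 22 = 29 ≥ 11 — no move.
That gives 1 winning move.

1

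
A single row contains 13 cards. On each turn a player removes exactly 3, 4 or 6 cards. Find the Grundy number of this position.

1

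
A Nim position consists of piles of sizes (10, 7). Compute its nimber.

13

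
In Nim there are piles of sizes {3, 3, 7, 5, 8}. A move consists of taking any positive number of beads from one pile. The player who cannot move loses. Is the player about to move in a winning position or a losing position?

Winning position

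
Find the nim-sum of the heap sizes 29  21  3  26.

17

Compute the nim-sum pairwise:
29 XOR 21 = 8
8 XOR 3 = 11
11 XOR 26 = 17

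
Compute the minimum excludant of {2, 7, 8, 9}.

0 is not in the set, so the mex is 0.

0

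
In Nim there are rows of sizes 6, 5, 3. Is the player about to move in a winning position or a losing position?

Compute the nim-sum pairwise:
6 XOR 5 = 3
3 XOR 3 = 0
The nim-sum is 0, so this is a P-position: the player to move is in a losing position under optimal play.

Losing position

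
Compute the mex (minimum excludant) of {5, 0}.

0 is in the set but 1 is not, so the mex is 1.

1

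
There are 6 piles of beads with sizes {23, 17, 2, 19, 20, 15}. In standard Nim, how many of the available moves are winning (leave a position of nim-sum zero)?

Nim-sum: 23 ^ 17 ^ 2 ^ 19 ^ 20 ^ 15 = 12.
The overall nim-sum is X = 12. A pile of size p has a winning move iff p XOR X < p (reduce it to p XOR X).
  23: 23 XOR 12 = 27 ≥ 23 — no move.
  17: 17 XOR 12 = 29 ≥ 17 — no move.
  2: 2 XOR 12 = 14 ≥ 2 — no move.
  19: 19 XOR 12 = 31 ≥ 19 — no move.
  20: 20 XOR 12 = 24 ≥ 20 — no move.
  15: 15 XOR 12 = 3 < 15 — winning move (to 3).
That gives 1 winning move.

1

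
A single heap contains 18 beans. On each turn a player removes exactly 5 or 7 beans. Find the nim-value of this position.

1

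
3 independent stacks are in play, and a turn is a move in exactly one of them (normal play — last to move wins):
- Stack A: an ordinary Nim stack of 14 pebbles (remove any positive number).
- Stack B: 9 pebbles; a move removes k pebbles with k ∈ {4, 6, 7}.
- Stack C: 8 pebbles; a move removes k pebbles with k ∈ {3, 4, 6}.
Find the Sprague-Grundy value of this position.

Stack A is a plain Nim stack of size 14, so its Grundy value is 14.
Grundy values for stack B (subtraction set {4, 6, 7}):
g(0) = mex{} = 0
g(1) = mex{} = 0
g(2) = mex{} = 0
g(3) = mex{} = 0
g(4) = mex{0} = 1
g(5) = mex{0} = 1
g(6) = mex{0} = 1
g(7) = mex{0} = 1
g(8) = mex{0,1} = 2
g(9) = mex{0,1} = 2
So g(9) = 2.
Build the Grundy sequence for stack C with g(k) = mex{g(k−s) : s ∈ {3, 4, 6}, s ≤ k}:
k:     0  1  2  3  4  5  6  7  8
g(k):  0  0  0  1  1  1  2  2  2
So g(8) = 2.
The value of a disjunctive sum is the nim-sum of the parts.
Combined value = 14 XOR 2 XOR 2 = 14.

14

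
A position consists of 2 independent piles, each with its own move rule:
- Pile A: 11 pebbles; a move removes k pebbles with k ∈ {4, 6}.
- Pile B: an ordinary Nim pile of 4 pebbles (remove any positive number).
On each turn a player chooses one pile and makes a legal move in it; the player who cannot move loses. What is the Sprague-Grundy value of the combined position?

Build the Grundy sequence for pile A with g(k) = mex{g(k−s) : s ∈ {4, 6}, s ≤ k}:
g(0) = mex{} = 0
g(1) = mex{} = 0
g(2) = mex{} = 0
g(3) = mex{} = 0
g(4) = mex{0} = 1
g(5) = mex{0} = 1
g(6) = mex{0} = 1
g(7) = mex{0} = 1
g(8) = mex{0,1} = 2
g(9) = mex{0,1} = 2
g(10) = mex{1} = 0
g(11) = mex{1} = 0
So g(11) = 0.
Pile B is a plain Nim pile of size 4, so its Grundy value is 4.
By the Sprague-Grundy theorem, the Grundy value of a sum of independent games is the XOR of the component values.
Combined value = 0 ⊕ 4 = 4.

4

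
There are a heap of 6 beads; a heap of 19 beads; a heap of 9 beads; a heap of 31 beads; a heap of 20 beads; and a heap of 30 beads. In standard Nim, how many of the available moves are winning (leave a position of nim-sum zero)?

3

In binary:
  00110  (6)
  10011  (19)
  01001  (9)
  11111  (31)
  10100  (20)
  11110  (30)
  -----
  01001  (9)
The overall nim-sum is X = 9. A heap of size p has a winning move iff p XOR X < p (reduce it to p XOR X).
  6: 6 XOR 9 = 15 ≥ 6 — no move.
  19: 19 XOR 9 = 26 ≥ 19 — no move.
  9: 9 XOR 9 = 0 < 9 — winning move (to 0).
  31: 31 XOR 9 = 22 < 31 — winning move (to 22).
  20: 20 XOR 9 = 29 ≥ 20 — no move.
  30: 30 XOR 9 = 23 < 30 — winning move (to 23).
That gives 3 winning moves.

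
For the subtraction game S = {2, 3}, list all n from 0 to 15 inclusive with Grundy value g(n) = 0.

Build the Grundy sequence with g(k) = mex{g(k−s) : s ∈ {2, 3}, s ≤ k}:
k:     0  1  2  3  4  5  6  7  8  9 10 11 12 13 14 15
g(k):  0  0  1  1  2  0  0  1  1  2  0  0  1  1  2  0
The P-positions (g = 0) in 0..15 are 0, 1, 5, 6, 10, 11, 15.

0, 1, 5, 6, 10, 11, 15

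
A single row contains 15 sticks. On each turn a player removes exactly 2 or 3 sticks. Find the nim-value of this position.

0

Build the Grundy sequence with g(k) = mex{g(k−s) : s ∈ {2, 3}, s ≤ k}:
k:     0  1  2  3  4  5  6  7  8  9 10 11 12 13 14 15
g(k):  0  0  1  1  2  0  0  1  1  2  0  0  1  1  2  0
So g(15) = 0.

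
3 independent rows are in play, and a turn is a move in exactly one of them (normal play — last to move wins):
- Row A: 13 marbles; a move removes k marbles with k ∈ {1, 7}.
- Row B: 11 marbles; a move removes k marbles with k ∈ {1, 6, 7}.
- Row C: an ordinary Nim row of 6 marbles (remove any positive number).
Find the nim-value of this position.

4

Grundy values for row A (subtraction set {1, 7}):
k:     0  1  2  3  4  5  6  7  8  9 10 11 12 13
g(k):  0  1  0  1  0  1  0  1  0  1  0  1  0  1
So g(13) = 1.
Build the Grundy sequence for row B with g(k) = mex{g(k−s) : s ∈ {1, 6, 7}, s ≤ k}:
g(0) = mex{} = 0
g(1) = mex{0} = 1
g(2) = mex{1} = 0
g(3) = mex{0} = 1
g(4) = mex{1} = 0
g(5) = mex{0} = 1
g(6) = mex{0,1} = 2
g(7) = mex{0,1,2} = 3
g(8) = mex{0,1,3} = 2
g(9) = mex{0,1,2} = 3
g(10) = mex{0,1,3} = 2
g(11) = mex{0,1,2} = 3
So g(11) = 3.
Row C is a plain Nim row of size 6, so its Grundy value is 6.
By the Sprague-Grundy theorem, the Grundy value of a sum of independent games is the XOR of the component values.
Combined value = 1 ⊕ 3 ⊕ 6 = 4.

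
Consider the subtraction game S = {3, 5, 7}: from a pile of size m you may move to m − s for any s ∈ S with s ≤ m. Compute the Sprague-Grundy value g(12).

0

Compute g(0), g(1), … for moves {3, 5, 7}:
k:     0  1  2  3  4  5  6  7  8  9 10 11 12
g(k):  0  0  0  1  1  1  2  2  2  3  0  0  0
So g(12) = 0.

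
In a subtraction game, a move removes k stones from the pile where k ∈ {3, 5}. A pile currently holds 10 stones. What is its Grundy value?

0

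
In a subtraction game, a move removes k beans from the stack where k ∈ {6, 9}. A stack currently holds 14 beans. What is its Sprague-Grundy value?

Grundy values for subtraction set {6, 9}:
k:     0  1  2  3  4  5  6  7  8  9 10 11 12 13 14
g(k):  0  0  0  0  0  0  1  1  1  1  1  1  2  2  2
So g(14) = 2.

2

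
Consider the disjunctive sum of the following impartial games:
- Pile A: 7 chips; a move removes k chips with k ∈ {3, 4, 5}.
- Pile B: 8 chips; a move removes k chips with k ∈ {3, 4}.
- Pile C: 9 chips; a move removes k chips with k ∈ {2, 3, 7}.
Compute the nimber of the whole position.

0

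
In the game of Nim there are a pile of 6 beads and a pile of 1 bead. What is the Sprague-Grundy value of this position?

Nim-sum: 6 ⊕ 1 = 7.

7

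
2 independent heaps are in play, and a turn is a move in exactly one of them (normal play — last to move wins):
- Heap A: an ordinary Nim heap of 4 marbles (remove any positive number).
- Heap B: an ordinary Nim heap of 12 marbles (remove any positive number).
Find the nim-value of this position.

8

Heap A is a plain Nim heap of size 4, so its Grundy value is 4.
Heap B is a plain Nim heap of size 12, so its Grundy value is 12.
The value of a disjunctive sum is the nim-sum of the parts.
Combined value = 4 XOR 12 = 8.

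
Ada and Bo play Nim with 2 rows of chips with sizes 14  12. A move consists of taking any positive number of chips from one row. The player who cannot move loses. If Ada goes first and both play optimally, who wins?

Write each in binary and XOR column by column:
  1110  (14)
  1100  (12)
  ----
  0010  (2)
The nim-sum is 2 ≠ 0, so this is an N-position: the player to move can win; Ada has a winning move.

Ada wins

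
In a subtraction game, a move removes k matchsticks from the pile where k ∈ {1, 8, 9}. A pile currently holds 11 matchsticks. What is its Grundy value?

Build the Grundy sequence with g(k) = mex{g(k−s) : s ∈ {1, 8, 9}, s ≤ k}:
g(0) = mex{} = 0
g(1) = mex{0} = 1
g(2) = mex{1} = 0
g(3) = mex{0} = 1
g(4) = mex{1} = 0
g(5) = mex{0} = 1
g(6) = mex{1} = 0
g(7) = mex{0} = 1
g(8) = mex{0,1} = 2
g(9) = mex{0,1,2} = 3
g(10) = mex{0,1,3} = 2
g(11) = mex{0,1,2} = 3
So g(11) = 3.

3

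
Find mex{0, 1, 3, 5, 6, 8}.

The values 0, 1 are all present; 2 is the first non-negative integer missing from the set.

2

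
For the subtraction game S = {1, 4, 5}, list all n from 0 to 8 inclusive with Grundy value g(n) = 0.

Compute g(0), g(1), … for moves {1, 4, 5}:
g(0) = mex{} = 0
g(1) = mex{0} = 1
g(2) = mex{1} = 0
g(3) = mex{0} = 1
g(4) = mex{0,1} = 2
g(5) = mex{0,1,2} = 3
g(6) = mex{0,1,3} = 2
g(7) = mex{0,1,2} = 3
g(8) = mex{1,2,3} = 0
The P-positions (g = 0) in 0..8 are 0, 2, 8.

0, 2, 8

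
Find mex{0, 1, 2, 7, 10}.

3

The values 0, 1, 2 are all present; 3 is the first non-negative integer missing from the set.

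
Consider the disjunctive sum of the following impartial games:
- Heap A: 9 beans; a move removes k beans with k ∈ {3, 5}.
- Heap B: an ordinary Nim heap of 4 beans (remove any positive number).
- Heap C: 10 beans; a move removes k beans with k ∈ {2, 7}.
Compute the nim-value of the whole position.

For heap A, compute g(0), g(1), … with moves {3, 5}:
g(0) = mex{} = 0
g(1) = mex{} = 0
g(2) = mex{} = 0
g(3) = mex{0} = 1
g(4) = mex{0} = 1
g(5) = mex{0} = 1
g(6) = mex{0,1} = 2
g(7) = mex{0,1} = 2
g(8) = mex{1} = 0
g(9) = mex{1,2} = 0
So g(9) = 0.
Heap B is a plain Nim heap of size 4, so its Grundy value is 4.
Build the Grundy sequence for heap C with g(k) = mex{g(k−s) : s ∈ {2, 7}, s ≤ k}:
k:     0  1  2  3  4  5  6  7  8  9 10
g(k):  0  0  1  1  0  0  1  1  2  0  0
So g(10) = 0.
The value of a disjunctive sum is the nim-sum of the parts.
Combined value = 0 XOR 4 XOR 0 = 4.

4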